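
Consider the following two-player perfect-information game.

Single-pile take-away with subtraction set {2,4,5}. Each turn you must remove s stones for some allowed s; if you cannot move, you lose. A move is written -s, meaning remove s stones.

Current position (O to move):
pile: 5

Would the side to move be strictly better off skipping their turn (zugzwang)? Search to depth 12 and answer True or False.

[5] O move#1: -2:-1/3, -4:+1/1*, -5:+1/0
[1] end (terminal -1, X#2); searched 5 to 12
if O skipped the turn, X would face:
~ [5] X move#1: -2:-1/3, -4:+1/1*, -5:+1/0
~ [1] end (terminal -1, O#2); searched 5 to 12
compare (O): move=+1 vs pass=-1

zugzwang(5, O) = False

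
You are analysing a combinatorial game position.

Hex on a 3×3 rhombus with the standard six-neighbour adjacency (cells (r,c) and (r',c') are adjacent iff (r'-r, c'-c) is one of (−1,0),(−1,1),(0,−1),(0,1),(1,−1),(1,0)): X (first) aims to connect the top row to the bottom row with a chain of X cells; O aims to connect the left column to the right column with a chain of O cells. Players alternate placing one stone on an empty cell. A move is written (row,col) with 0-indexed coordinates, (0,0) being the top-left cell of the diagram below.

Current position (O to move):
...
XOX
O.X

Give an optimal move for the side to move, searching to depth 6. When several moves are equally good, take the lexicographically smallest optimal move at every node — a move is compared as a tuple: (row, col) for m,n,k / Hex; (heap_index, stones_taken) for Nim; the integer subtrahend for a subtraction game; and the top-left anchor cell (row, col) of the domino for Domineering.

ply 1, O at .../XOX/O.X | (0,0)=-1→O../XOX/O.X; (0,1)=-1→.O./XOX/O.X; (0,2)=+1→..O/XOX/O.X*; (2,1)=-1→.../XOX/OOX
ply 2: ..O/XOX/O.X is terminal -1 (X); from .../XOX/O.X depth 6

O's best at [.../XOX/O.X]: (0,2)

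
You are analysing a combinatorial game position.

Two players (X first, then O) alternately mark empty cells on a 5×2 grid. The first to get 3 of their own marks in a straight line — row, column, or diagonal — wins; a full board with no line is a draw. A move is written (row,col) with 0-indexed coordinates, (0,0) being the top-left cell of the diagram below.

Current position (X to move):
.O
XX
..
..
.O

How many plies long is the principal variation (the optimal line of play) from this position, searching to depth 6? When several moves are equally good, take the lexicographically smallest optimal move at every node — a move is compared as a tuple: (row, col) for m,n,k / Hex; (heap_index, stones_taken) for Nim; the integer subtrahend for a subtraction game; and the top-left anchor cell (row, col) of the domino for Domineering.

[.O/XX/../../.O] X move#1: (0,0):+0/XO/XX/../../.O, (2,0):+1/.O/XX/X./../.O*, (2,1):+1/.O/XX/.X/../.O, (3,0):+0/.O/XX/../X./.O, (3,1):+1/.O/XX/../.X/.O, (4,0):+0/.O/XX/../../XO
[.O/XX/X./../.O] O move#2: (0,0):-1/OO/XX/X./../.O*, (2,1):-1/.O/XX/XO/../.O, (3,0):-1/.O/XX/X./O./.O, (3,1):-1/.O/XX/X./.O/.O, (4,0):-1/.O/XX/X./../OO
[OO/XX/X./../.O] X move#3: (2,1):+1/OO/XX/XX/../.O*, (3,0):+1/OO/XX/X./X./.O, (3,1):+1/OO/XX/X./.X/.O, (4,0):+0/OO/XX/X./../XO
[OO/XX/XX/../.O] O move#4: (3,0):-1/OO/XX/XX/O./.O*, (3,1):-1/OO/XX/XX/.O/.O, (4,0):-1/OO/XX/XX/../OO
[OO/XX/XX/O./.O] X move#5: (3,1):+1/OO/XX/XX/OX/.O*, (4,0):+0/OO/XX/XX/O./XO
[OO/XX/XX/OX/.O] end (terminal -1, O#6); searched .O/XX/../../.O to 6

PV length from [.O/XX/../../.O]: 5 plies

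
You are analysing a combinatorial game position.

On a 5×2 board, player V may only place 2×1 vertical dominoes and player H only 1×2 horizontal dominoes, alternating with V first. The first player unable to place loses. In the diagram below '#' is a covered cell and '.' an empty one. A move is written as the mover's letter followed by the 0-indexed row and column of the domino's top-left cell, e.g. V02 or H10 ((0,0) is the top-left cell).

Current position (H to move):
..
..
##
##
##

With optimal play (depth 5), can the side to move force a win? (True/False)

p1 H@[../../##/##/##]: H00[##/../##/##/##]+1* H10[../##/##/##/##]+1
p2 V@[##/../##/##/##] terminal -1; root [../../##/##/##] d5

H winning at [../../##/##/##]: True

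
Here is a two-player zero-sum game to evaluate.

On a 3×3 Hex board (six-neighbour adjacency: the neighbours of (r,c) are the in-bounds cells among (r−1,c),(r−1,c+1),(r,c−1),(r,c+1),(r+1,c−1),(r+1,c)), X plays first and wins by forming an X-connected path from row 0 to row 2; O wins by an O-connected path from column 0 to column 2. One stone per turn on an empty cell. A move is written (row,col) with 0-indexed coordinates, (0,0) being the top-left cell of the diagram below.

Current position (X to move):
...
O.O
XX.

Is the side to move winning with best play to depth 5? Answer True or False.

ply 1, X at .../O.O/XX. | (0,0)=-1→X../O.O/XX.; (0,1)=-1→.X./O.O/XX.; (0,2)=-1→..X/O.O/XX.; (1,1)=+1→.../OXO/XX.*; (2,2)=-1→.../O.O/XXX
ply 2, O at .../OXO/XX. | (0,0)=-1→O../OXO/XX.*; (0,1)=-1→.O./OXO/XX.; (0,2)=-1→..O/OXO/XX.; (2,2)=-1→.../OXO/XXO
ply 3, X at O../OXO/XX. | (0,1)=+1→OX./OXO/XX.*; (0,2)=+1→O.X/OXO/XX.; (2,2)=+1→O../OXO/XXX
ply 4: OX./OXO/XX. is terminal -1 (O); from .../O.O/XX. depth 5

X winning at [.../O.O/XX.]: True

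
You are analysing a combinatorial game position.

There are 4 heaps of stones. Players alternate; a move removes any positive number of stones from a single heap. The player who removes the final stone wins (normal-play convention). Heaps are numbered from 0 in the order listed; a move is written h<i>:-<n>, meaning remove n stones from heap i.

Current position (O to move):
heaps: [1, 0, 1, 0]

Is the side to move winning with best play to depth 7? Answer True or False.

O winning at [(1,0,1,0)]: False

ply 1, O at (1,0,1,0) | h0:-1=-1→(0,0,1,0)*; h2:-1=-1→(1,0,0,0)
ply 2, X at (0,0,1,0) | h2:-1=+1→(0,0,0,0)*
ply 3: (0,0,0,0) is terminal -1 (O); from (1,0,1,0) depth 7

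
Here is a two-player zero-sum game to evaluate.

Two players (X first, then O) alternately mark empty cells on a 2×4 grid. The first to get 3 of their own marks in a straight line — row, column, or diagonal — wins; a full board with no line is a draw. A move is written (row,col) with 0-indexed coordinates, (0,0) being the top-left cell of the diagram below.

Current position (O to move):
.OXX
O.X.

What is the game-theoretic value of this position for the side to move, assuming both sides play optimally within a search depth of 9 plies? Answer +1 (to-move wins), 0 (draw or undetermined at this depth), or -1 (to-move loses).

value(.OXX/O.X., O) = 0

[.OXX/O.X.] O move#1: (0,0):+0/OOXX/O.X.*, (1,1):+0/.OXX/OOX., (1,3):+0/.OXX/O.XO
[OOXX/O.X.] X move#2: (1,1):+0/OOXX/OXX.*, (1,3):+0/OOXX/O.XX
[OOXX/OXX.] O move#3: (1,3):+0/OOXX/OXXO*
[OOXX/OXXO] end (terminal +0, X#4); searched .OXX/O.X. to 9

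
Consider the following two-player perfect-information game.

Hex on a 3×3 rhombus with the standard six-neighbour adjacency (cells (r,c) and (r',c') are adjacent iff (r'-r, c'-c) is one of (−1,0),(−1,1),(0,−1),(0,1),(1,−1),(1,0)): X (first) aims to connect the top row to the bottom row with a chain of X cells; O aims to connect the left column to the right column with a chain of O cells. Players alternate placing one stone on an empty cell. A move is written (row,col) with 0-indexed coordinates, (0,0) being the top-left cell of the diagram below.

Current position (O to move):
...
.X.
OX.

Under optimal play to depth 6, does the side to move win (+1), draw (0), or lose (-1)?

p1 O@[.../.X./OX.]: (0,0)[O../.X./OX.]-1* (0,1)[.O./.X./OX.]-1 (0,2)[..O/.X./OX.]-1 (1,0)[.../OX./OX.]-1 (1,2)[.../.XO/OX.]-1 (2,2)[.../.X./OXO]-1
p2 X@[O../.X./OX.]: (0,1)[OX./.X./OX.]+1* (0,2)[O.X/.X./OX.]+1 (1,0)[O../XX./OX.]+1 (1,2)[O../.XX/OX.]+1 (2,2)[O../.X./OXX]+1
p3 O@[OX./.X./OX.] terminal -1; root [.../.X./OX.] d6

value(.../.X./OX., O) = -1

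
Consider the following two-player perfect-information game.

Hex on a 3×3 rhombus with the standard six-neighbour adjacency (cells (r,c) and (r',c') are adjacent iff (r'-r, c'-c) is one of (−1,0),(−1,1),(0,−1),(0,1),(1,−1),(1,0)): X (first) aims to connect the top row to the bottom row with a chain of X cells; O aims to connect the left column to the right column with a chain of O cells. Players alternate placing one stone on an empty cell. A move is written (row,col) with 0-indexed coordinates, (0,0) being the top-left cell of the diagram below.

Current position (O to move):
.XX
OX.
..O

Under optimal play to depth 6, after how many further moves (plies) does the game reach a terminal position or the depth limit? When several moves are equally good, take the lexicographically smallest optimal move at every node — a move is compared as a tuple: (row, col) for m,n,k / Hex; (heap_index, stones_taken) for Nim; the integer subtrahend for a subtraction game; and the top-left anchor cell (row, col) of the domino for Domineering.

p1 O@[.XX/OX./..O]: (0,0)[OXX/OX./..O]-1* (1,2)[.XX/OXO/..O]-1 (2,0)[.XX/OX./O.O]-1 (2,1)[.XX/OX./.OO]-1
p2 X@[OXX/OX./..O]: (1,2)[OXX/OXX/..O]+1* (2,0)[OXX/OX./X.O]+1 (2,1)[OXX/OX./.XO]+1
p3 O@[OXX/OXX/..O]: (2,0)[OXX/OXX/O.O]-1* (2,1)[OXX/OXX/.OO]-1
p4 X@[OXX/OXX/O.O]: (2,1)[OXX/OXX/OXO]+1*
p5 O@[OXX/OXX/OXO] terminal -1; root [.XX/OX./..O] d6

PV length from [.XX/OX./..O]: 4 plies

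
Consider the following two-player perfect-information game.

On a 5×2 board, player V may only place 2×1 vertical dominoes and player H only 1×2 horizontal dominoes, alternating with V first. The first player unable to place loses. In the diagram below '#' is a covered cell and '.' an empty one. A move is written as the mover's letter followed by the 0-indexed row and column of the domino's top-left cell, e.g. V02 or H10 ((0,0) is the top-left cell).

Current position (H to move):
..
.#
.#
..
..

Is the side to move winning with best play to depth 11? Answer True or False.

H winning at [../.#/.#/../..]: True

p1 H@[../.#/.#/../..]: H00[##/.#/.#/../..]-1 H30[../.#/.#/##/..]+1* H40[../.#/.#/../##]+1
p2 V@[../.#/.#/##/..]: V00[#./##/.#/##/..]-1* V10[../##/##/##/..]-1
p3 H@[#./##/.#/##/..]: H40[#./##/.#/##/##]+1*
p4 V@[#./##/.#/##/##] terminal -1; root [../.#/.#/../..] d11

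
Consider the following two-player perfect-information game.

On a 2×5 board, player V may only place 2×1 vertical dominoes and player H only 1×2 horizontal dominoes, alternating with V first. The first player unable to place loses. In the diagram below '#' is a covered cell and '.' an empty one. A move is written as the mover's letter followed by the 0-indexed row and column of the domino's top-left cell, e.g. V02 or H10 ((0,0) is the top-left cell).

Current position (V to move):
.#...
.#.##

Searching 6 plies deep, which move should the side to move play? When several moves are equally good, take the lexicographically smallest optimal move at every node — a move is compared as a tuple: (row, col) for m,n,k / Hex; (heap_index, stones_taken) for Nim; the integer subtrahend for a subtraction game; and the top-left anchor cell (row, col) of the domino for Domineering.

[.#.../.#.##] V move#1: V00:-1/##.../##.##, V02:+1/.##../.####*
[.##../.####] H move#2: H03:-1/.####/.####*
[.####/.####] V move#3: V00:+1/#####/#####*
[#####/#####] end (terminal -1, H#4); searched .#.../.#.## to 6

V's best at [.#.../.#.##]: V02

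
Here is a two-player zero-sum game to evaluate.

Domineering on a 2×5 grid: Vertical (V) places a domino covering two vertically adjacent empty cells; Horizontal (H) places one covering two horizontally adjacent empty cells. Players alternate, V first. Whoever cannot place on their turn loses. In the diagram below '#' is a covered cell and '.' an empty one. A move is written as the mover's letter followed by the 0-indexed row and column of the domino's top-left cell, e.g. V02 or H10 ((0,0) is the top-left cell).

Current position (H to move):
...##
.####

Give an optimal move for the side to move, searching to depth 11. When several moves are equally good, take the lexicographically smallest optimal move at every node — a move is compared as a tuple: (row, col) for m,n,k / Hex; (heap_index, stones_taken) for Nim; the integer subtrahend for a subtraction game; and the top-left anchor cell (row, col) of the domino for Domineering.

[...##/.####] H move#1: H00:+1/##.##/.####*, H01:-1/.####/.####
[##.##/.####] end (terminal -1, V#2); searched ...##/.#### to 11

H's best at [...##/.####]: H00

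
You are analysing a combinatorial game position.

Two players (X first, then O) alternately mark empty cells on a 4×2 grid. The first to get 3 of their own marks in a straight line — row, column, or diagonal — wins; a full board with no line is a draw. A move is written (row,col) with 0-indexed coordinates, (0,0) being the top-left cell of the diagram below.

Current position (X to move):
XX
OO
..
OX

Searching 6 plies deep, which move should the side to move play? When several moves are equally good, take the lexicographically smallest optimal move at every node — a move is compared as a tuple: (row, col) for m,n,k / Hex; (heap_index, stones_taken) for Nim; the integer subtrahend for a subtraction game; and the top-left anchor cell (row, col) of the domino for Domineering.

p1 X@[XX/OO/../OX]: (2,0)[XX/OO/X./OX]+0* (2,1)[XX/OO/.X/OX]-1
p2 O@[XX/OO/X./OX]: (2,1)[XX/OO/XO/OX]+0*
p3 X@[XX/OO/XO/OX] terminal +0; root [XX/OO/../OX] d6

X's best at [XX/OO/../OX]: (2,0)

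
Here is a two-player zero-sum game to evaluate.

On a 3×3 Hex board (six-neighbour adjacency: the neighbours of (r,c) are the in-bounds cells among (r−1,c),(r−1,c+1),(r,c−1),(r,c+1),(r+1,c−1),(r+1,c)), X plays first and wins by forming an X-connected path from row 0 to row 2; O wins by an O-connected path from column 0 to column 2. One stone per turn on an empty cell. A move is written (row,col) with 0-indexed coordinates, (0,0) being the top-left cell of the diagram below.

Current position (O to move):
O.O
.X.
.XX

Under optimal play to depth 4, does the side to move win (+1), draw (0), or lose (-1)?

value(O.O/.X./.XX, O) = +1

p1 O@[O.O/.X./.XX]: (0,1)[OOO/.X./.XX]+1* (1,0)[O.O/OX./.XX]-1 (1,2)[O.O/.XO/.XX]-1 (2,0)[O.O/.X./OXX]-1
p2 X@[OOO/.X./.XX] terminal -1; root [O.O/.X./.XX] d4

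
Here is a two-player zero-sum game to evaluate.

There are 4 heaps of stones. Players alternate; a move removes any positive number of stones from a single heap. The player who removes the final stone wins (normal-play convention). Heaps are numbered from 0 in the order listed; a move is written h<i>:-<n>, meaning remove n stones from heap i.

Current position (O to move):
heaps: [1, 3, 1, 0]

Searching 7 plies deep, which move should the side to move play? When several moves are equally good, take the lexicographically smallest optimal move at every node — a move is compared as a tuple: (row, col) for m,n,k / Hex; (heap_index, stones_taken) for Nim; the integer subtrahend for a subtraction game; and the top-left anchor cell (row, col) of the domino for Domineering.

O's best at [(1,3,1,0)]: h1:-3

[(1,3,1,0)] O move#1: h0:-1:-1/(0,3,1,0), h1:-1:-1/(1,2,1,0), h1:-2:-1/(1,1,1,0), h1:-3:+1/(1,0,1,0)*, h2:-1:-1/(1,3,0,0)
[(1,0,1,0)] X move#2: h0:-1:-1/(0,0,1,0)*, h2:-1:-1/(1,0,0,0)
[(0,0,1,0)] O move#3: h2:-1:+1/(0,0,0,0)*
[(0,0,0,0)] end (terminal -1, X#4); searched (1,3,1,0) to 7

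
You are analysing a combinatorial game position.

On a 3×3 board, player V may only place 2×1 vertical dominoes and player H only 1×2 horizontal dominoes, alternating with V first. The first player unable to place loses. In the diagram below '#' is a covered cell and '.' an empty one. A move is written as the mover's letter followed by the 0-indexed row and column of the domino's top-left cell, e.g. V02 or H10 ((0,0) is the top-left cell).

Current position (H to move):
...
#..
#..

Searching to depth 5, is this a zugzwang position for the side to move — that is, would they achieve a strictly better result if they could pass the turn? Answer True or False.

ply 1, H at .../#../#.. | H00=-1→##./#../#..; H01=-1→.##/#../#..; H11=+1→.../###/#..*; H21=-1→.../#../###
ply 2: .../###/#.. is terminal -1 (V); from .../#../#.. depth 5
suppose H passes — search the same position with V to move:
pass> ply 1, V at .../#../#.. | V01=+1→.#./##./#..*; V02=+1→..#/#.#/#..; V11=+1→.../##./##.; V12=+1→.../#.#/#.#
pass> ply 2, H at .#./##./#.. | H21=-1→.#./##./###*
pass> ply 3, V at .#./##./### | V02=+1→.##/###/###*
pass> ply 4: .##/###/### is terminal -1 (H); from .../#../#.. depth 5
for H: play +1, pass -1

zugzwang(.../#../#.., H) = False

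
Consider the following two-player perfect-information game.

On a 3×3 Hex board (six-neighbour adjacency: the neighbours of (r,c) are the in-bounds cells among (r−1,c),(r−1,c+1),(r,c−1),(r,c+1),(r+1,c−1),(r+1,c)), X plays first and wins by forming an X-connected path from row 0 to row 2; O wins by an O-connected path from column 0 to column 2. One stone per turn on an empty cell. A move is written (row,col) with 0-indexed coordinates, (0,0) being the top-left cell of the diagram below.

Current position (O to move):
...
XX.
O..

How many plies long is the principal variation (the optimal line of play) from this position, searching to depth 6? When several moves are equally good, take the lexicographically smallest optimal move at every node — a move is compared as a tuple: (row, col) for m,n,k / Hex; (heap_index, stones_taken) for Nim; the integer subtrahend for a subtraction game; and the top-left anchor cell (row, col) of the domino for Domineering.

ply 1, O at .../XX./O.. | (0,0)=-1→O../XX./O..; (0,1)=-1→.O./XX./O..; (0,2)=-1→..O/XX./O..; (1,2)=-1→.../XXO/O..; (2,1)=+1→.../XX./OO.*; (2,2)=-1→.../XX./O.O
ply 2, X at .../XX./OO. | (0,0)=-1→X../XX./OO.*; (0,1)=-1→.X./XX./OO.; (0,2)=-1→..X/XX./OO.; (1,2)=-1→.../XXX/OO.; (2,2)=-1→.../XX./OOX
ply 3, O at X../XX./OO. | (0,1)=+1→XO./XX./OO.*; (0,2)=+1→X.O/XX./OO.; (1,2)=+1→X../XXO/OO.; (2,2)=+1→X../XX./OOO
ply 4, X at XO./XX./OO. | (0,2)=-1→XOX/XX./OO.*; (1,2)=-1→XO./XXX/OO.; (2,2)=-1→XO./XX./OOX
ply 5, O at XOX/XX./OO. | (1,2)=+1→XOX/XXO/OO.*; (2,2)=+1→XOX/XX./OOO
ply 6: XOX/XXO/OO. is terminal -1 (X); from .../XX./O.. depth 6

PV length from [.../XX./O..]: 5 plies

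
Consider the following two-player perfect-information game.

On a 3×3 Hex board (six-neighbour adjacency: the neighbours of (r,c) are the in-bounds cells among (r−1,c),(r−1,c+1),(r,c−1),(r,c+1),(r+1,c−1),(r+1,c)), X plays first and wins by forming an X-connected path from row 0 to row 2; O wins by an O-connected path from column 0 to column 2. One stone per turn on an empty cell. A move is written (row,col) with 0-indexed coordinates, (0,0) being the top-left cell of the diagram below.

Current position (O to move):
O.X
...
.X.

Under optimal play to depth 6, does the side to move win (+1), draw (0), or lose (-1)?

value(O.X/.../.X., O) = -1

p1 O@[O.X/.../.X.]: (0,1)[OOX/.../.X.]-1* (1,0)[O.X/O../.X.]-1 (1,1)[O.X/.O./.X.]-1 (1,2)[O.X/..O/.X.]-1 (2,0)[O.X/.../OX.]-1 (2,2)[O.X/.../.XO]-1
p2 X@[OOX/.../.X.]: (1,0)[OOX/X../.X.]+1* (1,1)[OOX/.X./.X.]+1 (1,2)[OOX/..X/.X.]+1 (2,0)[OOX/.../XX.]+1 (2,2)[OOX/.../.XX]+1
p3 O@[OOX/X../.X.]: (1,1)[OOX/XO./.X.]-1* (1,2)[OOX/X.O/.X.]-1 (2,0)[OOX/X../OX.]-1 (2,2)[OOX/X../.XO]-1
p4 X@[OOX/XO./.X.]: (1,2)[OOX/XOX/.X.]+1* (2,0)[OOX/XO./XX.]-1 (2,2)[OOX/XO./.XX]-1
p5 O@[OOX/XOX/.X.] terminal -1; root [O.X/.../.X.] d6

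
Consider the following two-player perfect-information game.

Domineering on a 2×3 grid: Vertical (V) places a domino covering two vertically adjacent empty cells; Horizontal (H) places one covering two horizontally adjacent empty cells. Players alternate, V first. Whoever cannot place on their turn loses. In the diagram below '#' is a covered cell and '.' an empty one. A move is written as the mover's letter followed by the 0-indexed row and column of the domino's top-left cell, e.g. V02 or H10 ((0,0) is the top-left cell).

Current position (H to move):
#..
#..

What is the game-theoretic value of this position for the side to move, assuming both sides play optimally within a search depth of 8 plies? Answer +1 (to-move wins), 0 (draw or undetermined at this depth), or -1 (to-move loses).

ply 1, H at #../#.. | H01=+1→###/#..*; H11=+1→#../###
ply 2: ###/#.. is terminal -1 (V); from #../#.. depth 8

value(#../#.., H) = +1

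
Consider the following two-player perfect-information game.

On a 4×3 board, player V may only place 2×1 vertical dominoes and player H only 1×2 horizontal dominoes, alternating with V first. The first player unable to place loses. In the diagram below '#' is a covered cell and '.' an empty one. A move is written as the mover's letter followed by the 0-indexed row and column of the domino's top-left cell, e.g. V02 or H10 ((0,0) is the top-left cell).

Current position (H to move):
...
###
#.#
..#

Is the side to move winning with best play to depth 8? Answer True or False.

H winning at [.../###/#.#/..#]: True

ply 1, H at .../###/#.#/..# | H00=-1→##./###/#.#/..#; H01=-1→.##/###/#.#/..#; H30=+1→.../###/#.#/###*
ply 2: .../###/#.#/### is terminal -1 (V); from .../###/#.#/..# depth 8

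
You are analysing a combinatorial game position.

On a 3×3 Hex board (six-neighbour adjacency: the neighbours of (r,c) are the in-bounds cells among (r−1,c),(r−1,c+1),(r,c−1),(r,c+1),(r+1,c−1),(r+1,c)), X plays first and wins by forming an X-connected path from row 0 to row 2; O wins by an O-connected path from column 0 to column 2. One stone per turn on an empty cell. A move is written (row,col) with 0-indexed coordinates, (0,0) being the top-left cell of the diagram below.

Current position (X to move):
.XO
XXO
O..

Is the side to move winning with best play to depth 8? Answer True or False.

X winning at [.XO/XXO/O..]: True

p1 X@[.XO/XXO/O..]: (0,0)[XXO/XXO/O..]-1 (2,1)[.XO/XXO/OX.]+1* (2,2)[.XO/XXO/O.X]-1
p2 O@[.XO/XXO/OX.] terminal -1; root [.XO/XXO/O..] d8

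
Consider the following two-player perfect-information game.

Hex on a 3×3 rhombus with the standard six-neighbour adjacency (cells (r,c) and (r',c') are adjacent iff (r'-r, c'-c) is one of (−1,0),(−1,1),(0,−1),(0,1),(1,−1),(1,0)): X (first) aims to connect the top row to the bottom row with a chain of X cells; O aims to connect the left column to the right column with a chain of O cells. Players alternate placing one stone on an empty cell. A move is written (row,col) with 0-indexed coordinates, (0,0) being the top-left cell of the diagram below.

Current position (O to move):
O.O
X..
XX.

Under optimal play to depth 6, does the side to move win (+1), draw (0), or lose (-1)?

p1 O@[O.O/X../XX.]: (0,1)[OOO/X../XX.]+1* (1,1)[O.O/XO./XX.]-1 (1,2)[O.O/X.O/XX.]-1 (2,2)[O.O/X../XXO]-1
p2 X@[OOO/X../XX.] terminal -1; root [O.O/X../XX.] d6

value(O.O/X../XX., O) = +1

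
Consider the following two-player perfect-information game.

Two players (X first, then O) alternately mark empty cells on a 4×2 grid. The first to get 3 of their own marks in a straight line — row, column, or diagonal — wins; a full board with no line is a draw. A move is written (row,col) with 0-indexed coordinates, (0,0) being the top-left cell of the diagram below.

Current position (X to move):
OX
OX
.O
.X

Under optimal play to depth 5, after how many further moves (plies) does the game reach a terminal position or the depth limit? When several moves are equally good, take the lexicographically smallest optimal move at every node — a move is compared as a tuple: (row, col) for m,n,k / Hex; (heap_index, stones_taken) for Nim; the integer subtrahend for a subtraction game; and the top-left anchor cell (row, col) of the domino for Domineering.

PV length from [OX/OX/.O/.X]: 2 plies

p1 X@[OX/OX/.O/.X]: (2,0)[OX/OX/XO/.X]+0* (3,0)[OX/OX/.O/XX]-1
p2 O@[OX/OX/XO/.X]: (3,0)[OX/OX/XO/OX]+0*
p3 X@[OX/OX/XO/OX] terminal +0; root [OX/OX/.O/.X] d5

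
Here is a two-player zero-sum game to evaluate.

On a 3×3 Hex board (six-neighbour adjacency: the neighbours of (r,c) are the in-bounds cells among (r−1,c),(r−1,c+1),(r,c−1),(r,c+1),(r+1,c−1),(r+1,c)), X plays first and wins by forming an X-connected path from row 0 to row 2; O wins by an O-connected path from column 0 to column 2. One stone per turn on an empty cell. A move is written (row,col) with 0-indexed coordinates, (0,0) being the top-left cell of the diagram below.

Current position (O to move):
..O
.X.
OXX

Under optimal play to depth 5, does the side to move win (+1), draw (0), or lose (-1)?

value(..O/.X./OXX, O) = +1

p1 O@[..O/.X./OXX]: (0,0)[O.O/.X./OXX]-1 (0,1)[.OO/.X./OXX]+1* (1,0)[..O/OX./OXX]-1 (1,2)[..O/.XO/OXX]-1
p2 X@[.OO/.X./OXX]: (0,0)[XOO/.X./OXX]-1* (1,0)[.OO/XX./OXX]-1 (1,2)[.OO/.XX/OXX]-1
p3 O@[XOO/.X./OXX]: (1,0)[XOO/OX./OXX]+1* (1,2)[XOO/.XO/OXX]-1
p4 X@[XOO/OX./OXX] terminal -1; root [..O/.X./OXX] d5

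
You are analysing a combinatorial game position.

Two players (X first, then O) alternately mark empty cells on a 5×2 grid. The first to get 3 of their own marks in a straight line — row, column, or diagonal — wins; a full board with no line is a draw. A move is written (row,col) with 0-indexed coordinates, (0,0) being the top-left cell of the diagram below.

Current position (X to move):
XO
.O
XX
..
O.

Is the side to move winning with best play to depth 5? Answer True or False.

p1 X@[XO/.O/XX/../O.]: (1,0)[XO/XO/XX/../O.]+1* (3,0)[XO/.O/XX/X./O.]+0 (3,1)[XO/.O/XX/.X/O.]+1 (4,1)[XO/.O/XX/../OX]+1
p2 O@[XO/XO/XX/../O.] terminal -1; root [XO/.O/XX/../O.] d5

X winning at [XO/.O/XX/../O.]: True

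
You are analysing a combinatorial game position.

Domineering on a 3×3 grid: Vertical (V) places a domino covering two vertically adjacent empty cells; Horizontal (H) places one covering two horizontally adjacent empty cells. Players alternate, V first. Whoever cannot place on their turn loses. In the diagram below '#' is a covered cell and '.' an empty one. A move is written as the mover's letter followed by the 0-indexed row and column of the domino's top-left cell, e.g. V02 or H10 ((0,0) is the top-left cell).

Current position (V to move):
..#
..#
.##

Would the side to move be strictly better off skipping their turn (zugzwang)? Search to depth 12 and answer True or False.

zugzwang(..#/..#/.##, V) = False

ply 1, V at ..#/..#/.## | V00=+1→#.#/#.#/.##*; V01=+1→.##/.##/.##; V10=-1→..#/#.#/###
ply 2: #.#/#.#/.## is terminal -1 (H); from ..#/..#/.## depth 12
if V skipped the turn, H would face:
~ ply 1, H at ..#/..#/.## | H00=-1→###/..#/.##; H10=+1→..#/###/.##*
~ ply 2: ..#/###/.## is terminal -1 (V); from ..#/..#/.## depth 12
compare (V): move=+1 vs pass=-1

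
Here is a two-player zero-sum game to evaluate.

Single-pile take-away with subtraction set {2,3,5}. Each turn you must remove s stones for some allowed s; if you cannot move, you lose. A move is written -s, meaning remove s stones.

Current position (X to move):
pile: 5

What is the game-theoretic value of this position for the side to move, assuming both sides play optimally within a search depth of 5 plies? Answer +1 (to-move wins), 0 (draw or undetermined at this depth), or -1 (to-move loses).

value(5, X) = +1

p1 X@[5]: -2[3]-1 -3[2]-1 -5[0]+1*
p2 O@[0] terminal -1; root [5] d5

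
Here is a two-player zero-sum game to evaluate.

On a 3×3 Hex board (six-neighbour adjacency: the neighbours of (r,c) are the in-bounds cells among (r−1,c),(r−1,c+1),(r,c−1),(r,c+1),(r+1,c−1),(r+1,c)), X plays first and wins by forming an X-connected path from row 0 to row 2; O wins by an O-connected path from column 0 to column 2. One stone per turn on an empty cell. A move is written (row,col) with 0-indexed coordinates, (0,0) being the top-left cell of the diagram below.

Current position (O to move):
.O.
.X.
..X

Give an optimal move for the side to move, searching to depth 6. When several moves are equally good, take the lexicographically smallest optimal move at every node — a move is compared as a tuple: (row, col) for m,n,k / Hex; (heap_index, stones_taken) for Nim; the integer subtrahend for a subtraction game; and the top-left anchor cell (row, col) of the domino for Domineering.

[.O./.X./..X] O move#1: (0,0):-1/OO./.X./..X, (0,2):+1/.OO/.X./..X*, (1,0):-1/.O./OX./..X, (1,2):-1/.O./.XO/..X, (2,0):-1/.O./.X./O.X, (2,1):-1/.O./.X./.OX
[.OO/.X./..X] X move#2: (0,0):-1/XOO/.X./..X*, (1,0):-1/.OO/XX./..X, (1,2):-1/.OO/.XX/..X, (2,0):-1/.OO/.X./X.X, (2,1):-1/.OO/.X./.XX
[XOO/.X./..X] O move#3: (1,0):+1/XOO/OX./..X*, (1,2):-1/XOO/.XO/..X, (2,0):-1/XOO/.X./O.X, (2,1):-1/XOO/.X./.OX
[XOO/OX./..X] end (terminal -1, X#4); searched .O./.X./..X to 6

O's best at [.O./.X./..X]: (0,2)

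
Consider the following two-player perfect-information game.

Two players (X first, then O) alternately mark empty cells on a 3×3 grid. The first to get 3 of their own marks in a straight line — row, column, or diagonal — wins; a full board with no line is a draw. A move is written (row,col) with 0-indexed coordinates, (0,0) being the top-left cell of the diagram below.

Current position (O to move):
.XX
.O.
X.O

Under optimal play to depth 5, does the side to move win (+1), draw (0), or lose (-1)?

[.XX/.O./X.O] O move#1: (0,0):+1/OXX/.O./X.O*, (1,0):-1/.XX/OO./X.O, (1,2):-1/.XX/.OO/X.O, (2,1):-1/.XX/.O./XOO
[OXX/.O./X.O] end (terminal -1, X#2); searched .XX/.O./X.O to 5

value(.XX/.O./X.O, O) = +1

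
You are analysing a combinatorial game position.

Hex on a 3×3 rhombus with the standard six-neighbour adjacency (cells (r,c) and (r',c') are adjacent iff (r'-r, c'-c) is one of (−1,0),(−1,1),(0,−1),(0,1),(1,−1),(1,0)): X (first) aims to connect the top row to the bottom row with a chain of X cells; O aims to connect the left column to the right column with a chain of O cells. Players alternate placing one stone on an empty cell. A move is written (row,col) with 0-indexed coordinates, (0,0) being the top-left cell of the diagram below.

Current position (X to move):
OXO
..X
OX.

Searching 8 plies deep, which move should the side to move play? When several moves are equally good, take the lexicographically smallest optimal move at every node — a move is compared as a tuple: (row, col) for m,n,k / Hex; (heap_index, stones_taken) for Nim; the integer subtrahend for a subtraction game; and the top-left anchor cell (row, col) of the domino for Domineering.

ply 1, X at OXO/..X/OX. | (1,0)=-1→OXO/X.X/OX.; (1,1)=+1→OXO/.XX/OX.*; (2,2)=-1→OXO/..X/OXX
ply 2: OXO/.XX/OX. is terminal -1 (O); from OXO/..X/OX. depth 8

X's best at [OXO/..X/OX.]: (1,1)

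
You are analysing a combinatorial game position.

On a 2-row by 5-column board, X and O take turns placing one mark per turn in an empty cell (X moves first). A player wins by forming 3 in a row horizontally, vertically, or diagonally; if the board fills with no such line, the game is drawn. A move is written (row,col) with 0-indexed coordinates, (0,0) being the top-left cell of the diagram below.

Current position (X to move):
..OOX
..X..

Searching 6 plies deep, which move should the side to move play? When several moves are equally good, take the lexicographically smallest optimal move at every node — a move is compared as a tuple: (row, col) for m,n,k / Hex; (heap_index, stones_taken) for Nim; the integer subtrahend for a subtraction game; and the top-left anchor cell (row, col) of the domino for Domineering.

p1 X@[..OOX/..X..]: (0,0)[X.OOX/..X..]-1 (0,1)[.XOOX/..X..]+0* (1,0)[..OOX/X.X..]-1 (1,1)[..OOX/.XX..]-1 (1,3)[..OOX/..XX.]-1 (1,4)[..OOX/..X.X]-1
p2 O@[.XOOX/..X..]: (0,0)[OXOOX/..X..]-1 (1,0)[.XOOX/O.X..]-1 (1,1)[.XOOX/.OX..]+0* (1,3)[.XOOX/..XO.]+0 (1,4)[.XOOX/..X.O]-1
p3 X@[.XOOX/.OX..]: (0,0)[XXOOX/.OX..]+0* (1,0)[.XOOX/XOX..]+0 (1,3)[.XOOX/.OXX.]+0 (1,4)[.XOOX/.OX.X]+0
p4 O@[XXOOX/.OX..]: (1,0)[XXOOX/OOX..]+0* (1,3)[XXOOX/.OXO.]+0 (1,4)[XXOOX/.OX.O]+0
p5 X@[XXOOX/OOX..]: (1,3)[XXOOX/OOXX.]+0* (1,4)[XXOOX/OOX.X]+0
p6 O@[XXOOX/OOXX.]: (1,4)[XXOOX/OOXXO]+0*
p7 X@[XXOOX/OOXXO] terminal +0; root [..OOX/..X..] d6

X's best at [..OOX/..X..]: (0,1)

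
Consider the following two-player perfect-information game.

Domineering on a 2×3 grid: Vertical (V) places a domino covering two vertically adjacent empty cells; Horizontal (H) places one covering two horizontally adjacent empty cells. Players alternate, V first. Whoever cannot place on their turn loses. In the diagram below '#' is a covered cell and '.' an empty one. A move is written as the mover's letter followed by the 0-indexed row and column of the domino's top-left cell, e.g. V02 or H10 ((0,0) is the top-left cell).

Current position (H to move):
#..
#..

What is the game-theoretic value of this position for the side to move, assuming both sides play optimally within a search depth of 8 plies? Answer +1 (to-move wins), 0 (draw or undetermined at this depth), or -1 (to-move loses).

value(#../#.., H) = +1

[#../#..] H move#1: H01:+1/###/#..*, H11:+1/#../###
[###/#..] end (terminal -1, V#2); searched #../#.. to 8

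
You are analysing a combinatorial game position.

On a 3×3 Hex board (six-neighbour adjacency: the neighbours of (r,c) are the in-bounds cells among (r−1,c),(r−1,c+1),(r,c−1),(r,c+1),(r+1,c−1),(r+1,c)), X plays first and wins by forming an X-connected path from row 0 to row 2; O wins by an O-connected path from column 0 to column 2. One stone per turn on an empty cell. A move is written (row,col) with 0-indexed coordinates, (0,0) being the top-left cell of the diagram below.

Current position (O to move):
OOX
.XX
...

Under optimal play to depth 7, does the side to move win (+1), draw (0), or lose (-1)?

p1 O@[OOX/.XX/...]: (1,0)[OOX/OXX/...]-1* (2,0)[OOX/.XX/O..]-1 (2,1)[OOX/.XX/.O.]-1 (2,2)[OOX/.XX/..O]-1
p2 X@[OOX/OXX/...]: (2,0)[OOX/OXX/X..]+1* (2,1)[OOX/OXX/.X.]+1 (2,2)[OOX/OXX/..X]+1
p3 O@[OOX/OXX/X..] terminal -1; root [OOX/.XX/...] d7

value(OOX/.XX/..., O) = -1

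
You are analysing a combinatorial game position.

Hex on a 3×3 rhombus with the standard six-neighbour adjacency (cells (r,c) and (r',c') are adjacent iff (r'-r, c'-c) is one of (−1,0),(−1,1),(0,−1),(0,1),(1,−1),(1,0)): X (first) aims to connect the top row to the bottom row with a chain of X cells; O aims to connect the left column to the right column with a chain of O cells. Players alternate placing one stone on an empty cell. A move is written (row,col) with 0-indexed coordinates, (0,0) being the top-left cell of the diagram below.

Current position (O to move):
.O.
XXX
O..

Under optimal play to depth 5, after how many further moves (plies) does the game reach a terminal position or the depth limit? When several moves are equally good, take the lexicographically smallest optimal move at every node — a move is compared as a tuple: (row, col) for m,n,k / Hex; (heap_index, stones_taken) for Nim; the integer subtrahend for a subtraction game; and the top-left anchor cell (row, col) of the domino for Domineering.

[.O./XXX/O..] O move#1: (0,0):-1/OO./XXX/O..*, (0,2):-1/.OO/XXX/O.., (2,1):-1/.O./XXX/OO., (2,2):-1/.O./XXX/O.O
[OO./XXX/O..] X move#2: (0,2):+1/OOX/XXX/O..*, (2,1):-1/OO./XXX/OX., (2,2):-1/OO./XXX/O.X
[OOX/XXX/O..] O move#3: (2,1):-1/OOX/XXX/OO.*, (2,2):-1/OOX/XXX/O.O
[OOX/XXX/OO.] X move#4: (2,2):+1/OOX/XXX/OOX*
[OOX/XXX/OOX] end (terminal -1, O#5); searched .O./XXX/O.. to 5

PV length from [.O./XXX/O..]: 4 plies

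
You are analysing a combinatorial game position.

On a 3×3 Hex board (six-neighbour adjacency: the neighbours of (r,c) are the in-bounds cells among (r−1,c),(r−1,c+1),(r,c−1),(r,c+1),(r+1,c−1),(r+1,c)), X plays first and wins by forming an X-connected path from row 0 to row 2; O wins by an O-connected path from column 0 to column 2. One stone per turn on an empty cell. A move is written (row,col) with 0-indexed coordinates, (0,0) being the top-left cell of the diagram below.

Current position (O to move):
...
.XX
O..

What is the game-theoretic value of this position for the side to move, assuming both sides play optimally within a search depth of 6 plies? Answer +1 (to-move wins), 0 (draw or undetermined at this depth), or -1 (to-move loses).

value(.../.XX/O.., O) = -1

p1 O@[.../.XX/O..]: (0,0)[O../.XX/O..]-1* (0,1)[.O./.XX/O..]-1 (0,2)[..O/.XX/O..]-1 (1,0)[.../OXX/O..]-1 (2,1)[.../.XX/OO.]-1 (2,2)[.../.XX/O.O]-1
p2 X@[O../.XX/O..]: (0,1)[OX./.XX/O..]+1* (0,2)[O.X/.XX/O..]+1 (1,0)[O../XXX/O..]+1 (2,1)[O../.XX/OX.]+1 (2,2)[O../.XX/O.X]+1
p3 O@[OX./.XX/O..]: (0,2)[OXO/.XX/O..]-1* (1,0)[OX./OXX/O..]-1 (2,1)[OX./.XX/OO.]-1 (2,2)[OX./.XX/O.O]-1
p4 X@[OXO/.XX/O..]: (1,0)[OXO/XXX/O..]+1* (2,1)[OXO/.XX/OX.]+1 (2,2)[OXO/.XX/O.X]+1
p5 O@[OXO/XXX/O..]: (2,1)[OXO/XXX/OO.]-1* (2,2)[OXO/XXX/O.O]-1
p6 X@[OXO/XXX/OO.]: (2,2)[OXO/XXX/OOX]+1*
p7 O@[OXO/XXX/OOX] terminal -1; root [.../.XX/O..] d6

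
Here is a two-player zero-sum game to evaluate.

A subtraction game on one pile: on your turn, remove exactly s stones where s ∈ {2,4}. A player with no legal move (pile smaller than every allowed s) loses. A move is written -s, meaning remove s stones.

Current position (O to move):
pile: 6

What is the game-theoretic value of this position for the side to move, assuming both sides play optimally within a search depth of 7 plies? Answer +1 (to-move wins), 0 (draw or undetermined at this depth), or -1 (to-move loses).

value(6, O) = -1

ply 1, O at 6 | -2=-1→4*; -4=-1→2
ply 2, X at 4 | -2=-1→2; -4=+1→0*
ply 3: 0 is terminal -1 (O); from 6 depth 7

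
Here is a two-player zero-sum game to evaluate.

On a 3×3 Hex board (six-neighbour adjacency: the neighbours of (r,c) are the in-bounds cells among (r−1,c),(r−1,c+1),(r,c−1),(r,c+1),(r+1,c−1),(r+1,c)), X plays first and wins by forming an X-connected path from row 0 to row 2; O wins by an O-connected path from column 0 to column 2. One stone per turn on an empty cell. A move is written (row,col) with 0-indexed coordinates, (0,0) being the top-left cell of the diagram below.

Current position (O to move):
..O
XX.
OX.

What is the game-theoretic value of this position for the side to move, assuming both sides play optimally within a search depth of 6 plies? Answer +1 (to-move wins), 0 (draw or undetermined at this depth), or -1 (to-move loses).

p1 O@[..O/XX./OX.]: (0,0)[O.O/XX./OX.]-1* (0,1)[.OO/XX./OX.]-1 (1,2)[..O/XXO/OX.]-1 (2,2)[..O/XX./OXO]-1
p2 X@[O.O/XX./OX.]: (0,1)[OXO/XX./OX.]+1* (1,2)[O.O/XXX/OX.]-1 (2,2)[O.O/XX./OXX]-1
p3 O@[OXO/XX./OX.] terminal -1; root [..O/XX./OX.] d6

value(..O/XX./OX., O) = -1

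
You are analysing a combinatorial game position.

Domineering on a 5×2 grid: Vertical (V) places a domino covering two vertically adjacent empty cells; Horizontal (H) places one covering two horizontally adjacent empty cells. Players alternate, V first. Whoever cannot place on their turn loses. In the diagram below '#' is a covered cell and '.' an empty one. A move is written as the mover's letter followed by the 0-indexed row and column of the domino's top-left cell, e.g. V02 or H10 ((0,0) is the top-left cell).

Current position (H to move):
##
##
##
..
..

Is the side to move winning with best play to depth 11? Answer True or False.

ply 1, H at ##/##/##/../.. | H30=+1→##/##/##/##/..*; H40=+1→##/##/##/../##
ply 2: ##/##/##/##/.. is terminal -1 (V); from ##/##/##/../.. depth 11

H winning at [##/##/##/../..]: True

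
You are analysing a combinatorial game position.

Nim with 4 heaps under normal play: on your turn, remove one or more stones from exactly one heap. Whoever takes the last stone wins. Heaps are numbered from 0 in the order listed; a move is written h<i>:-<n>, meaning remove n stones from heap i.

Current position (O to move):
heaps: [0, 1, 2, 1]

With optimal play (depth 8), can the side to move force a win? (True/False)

O winning at [(0,1,2,1)]: True

[(0,1,2,1)] O move#1: h1:-1:-1/(0,0,2,1), h2:-1:-1/(0,1,1,1), h2:-2:+1/(0,1,0,1)*, h3:-1:-1/(0,1,2,0)
[(0,1,0,1)] X move#2: h1:-1:-1/(0,0,0,1)*, h3:-1:-1/(0,1,0,0)
[(0,0,0,1)] O move#3: h3:-1:+1/(0,0,0,0)*
[(0,0,0,0)] end (terminal -1, X#4); searched (0,1,2,1) to 8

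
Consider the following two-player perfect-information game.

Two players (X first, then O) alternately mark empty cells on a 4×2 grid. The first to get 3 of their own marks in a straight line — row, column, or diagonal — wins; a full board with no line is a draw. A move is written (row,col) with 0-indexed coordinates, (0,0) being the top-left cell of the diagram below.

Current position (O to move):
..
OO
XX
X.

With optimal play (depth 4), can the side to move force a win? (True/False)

O winning at [../OO/XX/X.]: False

[../OO/XX/X.] O move#1: (0,0):+0/O./OO/XX/X.*, (0,1):+0/.O/OO/XX/X., (3,1):+0/../OO/XX/XO
[O./OO/XX/X.] X move#2: (0,1):+0/OX/OO/XX/X.*, (3,1):+0/O./OO/XX/XX
[OX/OO/XX/X.] O move#3: (3,1):+0/OX/OO/XX/XO*
[OX/OO/XX/XO] end (terminal +0, X#4); searched ../OO/XX/X. to 4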